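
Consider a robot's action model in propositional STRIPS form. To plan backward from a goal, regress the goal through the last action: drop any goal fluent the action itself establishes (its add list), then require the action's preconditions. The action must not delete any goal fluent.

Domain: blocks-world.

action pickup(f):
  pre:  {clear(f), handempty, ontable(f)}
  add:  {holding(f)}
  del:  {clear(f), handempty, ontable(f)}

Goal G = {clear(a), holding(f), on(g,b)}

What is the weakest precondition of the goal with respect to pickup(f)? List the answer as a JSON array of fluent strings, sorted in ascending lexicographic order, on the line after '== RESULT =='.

Compute (G \ add) ∪ pre:
  G ∩ del = {}  (empty — regression defined)
  G \ add = {clear(a), holding(f), on(g,b)} \ {holding(f)} = {clear(a), on(g,b)}
  ∪ pre   = {clear(a), on(g,b)} ∪ {clear(f), handempty, ontable(f)}
          = {clear(a), clear(f), handempty, on(g,b), ontable(f)}

== RESULT ==
["clear(a)", "clear(f)", "handempty", "on(g,b)", "ontable(f)"]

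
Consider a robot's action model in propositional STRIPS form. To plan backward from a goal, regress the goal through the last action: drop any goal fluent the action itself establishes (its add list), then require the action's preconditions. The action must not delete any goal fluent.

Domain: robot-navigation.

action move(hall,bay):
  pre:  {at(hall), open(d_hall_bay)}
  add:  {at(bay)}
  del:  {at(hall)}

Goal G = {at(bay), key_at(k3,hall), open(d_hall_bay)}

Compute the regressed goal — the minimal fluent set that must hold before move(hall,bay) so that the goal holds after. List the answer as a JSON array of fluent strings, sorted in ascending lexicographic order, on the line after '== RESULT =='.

Regress:
  G ∩ del = {}  (empty — regression defined)
  G \ add = {at(bay), key_at(k3,hall), open(d_hall_bay)} \ {at(bay)} = {key_at(k3,hall), open(d_hall_bay)}
  ∪ pre   = {key_at(k3,hall), open(d_hall_bay)} ∪ {at(hall), open(d_hall_bay)}
          = {at(hall), key_at(k3,hall), open(d_hall_bay)}

== RESULT ==
["at(hall)", "key_at(k3,hall)", "open(d_hall_bay)"]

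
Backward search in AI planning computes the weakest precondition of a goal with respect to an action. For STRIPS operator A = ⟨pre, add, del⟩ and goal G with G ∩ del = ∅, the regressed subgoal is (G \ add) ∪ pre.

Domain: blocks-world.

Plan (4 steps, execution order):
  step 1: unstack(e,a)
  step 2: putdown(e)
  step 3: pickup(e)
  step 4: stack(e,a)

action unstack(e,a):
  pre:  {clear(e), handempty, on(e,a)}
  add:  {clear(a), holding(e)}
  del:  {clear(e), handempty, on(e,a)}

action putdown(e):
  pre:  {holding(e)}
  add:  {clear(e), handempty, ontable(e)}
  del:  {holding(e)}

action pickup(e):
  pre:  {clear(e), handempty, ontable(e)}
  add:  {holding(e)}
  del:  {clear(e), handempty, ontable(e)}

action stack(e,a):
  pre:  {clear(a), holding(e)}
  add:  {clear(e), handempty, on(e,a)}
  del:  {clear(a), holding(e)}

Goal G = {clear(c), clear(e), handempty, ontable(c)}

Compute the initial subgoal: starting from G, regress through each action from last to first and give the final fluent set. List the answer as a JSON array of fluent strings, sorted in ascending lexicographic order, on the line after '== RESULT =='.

Regress step by step:
  through step 4 (stack(e,a)): drop {clear(e), handempty}, keep {clear(c), ontable(c)}, require {clear(a), holding(e)}
    → {clear(a), clear(c), holding(e), ontable(c)}
  through step 3 (pickup(e)): drop {holding(e)}, keep {clear(a), clear(c), ontable(c)}, require {clear(e), handempty, ontable(e)}
    → {clear(a), clear(c), clear(e), handempty, ontable(c), ontable(e)}
  through step 2 (putdown(e)): drop {clear(e), handempty, ontable(e)}, keep {clear(a), clear(c), ontable(c)}, require {holding(e)}
    → {clear(a), clear(c), holding(e), ontable(c)}
  through step 1 (unstack(e,a)): drop {clear(a), holding(e)}, keep {clear(c), ontable(c)}, require {clear(e), handempty, on(e,a)}
    → {clear(c), clear(e), handempty, on(e,a), ontable(c)}

== RESULT ==
["clear(c)", "clear(e)", "handempty", "on(e,a)", "ontable(c)"]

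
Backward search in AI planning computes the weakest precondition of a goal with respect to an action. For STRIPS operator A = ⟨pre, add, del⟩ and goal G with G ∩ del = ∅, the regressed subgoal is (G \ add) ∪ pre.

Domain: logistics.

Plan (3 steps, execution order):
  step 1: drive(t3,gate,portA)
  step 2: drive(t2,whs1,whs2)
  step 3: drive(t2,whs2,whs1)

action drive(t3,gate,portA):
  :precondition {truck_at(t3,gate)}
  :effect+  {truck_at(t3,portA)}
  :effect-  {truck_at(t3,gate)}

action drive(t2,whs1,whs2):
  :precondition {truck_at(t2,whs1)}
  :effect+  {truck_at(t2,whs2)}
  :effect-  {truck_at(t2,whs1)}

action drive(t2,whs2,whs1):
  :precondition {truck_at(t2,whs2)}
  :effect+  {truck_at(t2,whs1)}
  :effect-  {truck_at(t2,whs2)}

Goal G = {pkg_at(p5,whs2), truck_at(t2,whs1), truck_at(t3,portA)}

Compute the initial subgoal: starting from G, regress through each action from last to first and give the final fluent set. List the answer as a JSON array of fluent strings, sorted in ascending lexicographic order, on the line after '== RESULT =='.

Work backward from the goal:
  through step 3 (drive(t2,whs2,whs1)): drop {truck_at(t2,whs1)}, keep {pkg_at(p5,whs2), truck_at(t3,portA)}, require {truck_at(t2,whs2)}
    → {pkg_at(p5,whs2), truck_at(t2,whs2), truck_at(t3,portA)}
  through step 2 (drive(t2,whs1,whs2)): drop {truck_at(t2,whs2)}, keep {pkg_at(p5,whs2), truck_at(t3,portA)}, require {truck_at(t2,whs1)}
    → {pkg_at(p5,whs2), truck_at(t2,whs1), truck_at(t3,portA)}
  through step 1 (drive(t3,gate,portA)): drop {truck_at(t3,portA)}, keep {pkg_at(p5,whs2), truck_at(t2,whs1)}, require {truck_at(t3,gate)}
    → {pkg_at(p5,whs2), truck_at(t2,whs1), truck_at(t3,gate)}

== RESULT ==
["pkg_at(p5,whs2)", "truck_at(t2,whs1)", "truck_at(t3,gate)"]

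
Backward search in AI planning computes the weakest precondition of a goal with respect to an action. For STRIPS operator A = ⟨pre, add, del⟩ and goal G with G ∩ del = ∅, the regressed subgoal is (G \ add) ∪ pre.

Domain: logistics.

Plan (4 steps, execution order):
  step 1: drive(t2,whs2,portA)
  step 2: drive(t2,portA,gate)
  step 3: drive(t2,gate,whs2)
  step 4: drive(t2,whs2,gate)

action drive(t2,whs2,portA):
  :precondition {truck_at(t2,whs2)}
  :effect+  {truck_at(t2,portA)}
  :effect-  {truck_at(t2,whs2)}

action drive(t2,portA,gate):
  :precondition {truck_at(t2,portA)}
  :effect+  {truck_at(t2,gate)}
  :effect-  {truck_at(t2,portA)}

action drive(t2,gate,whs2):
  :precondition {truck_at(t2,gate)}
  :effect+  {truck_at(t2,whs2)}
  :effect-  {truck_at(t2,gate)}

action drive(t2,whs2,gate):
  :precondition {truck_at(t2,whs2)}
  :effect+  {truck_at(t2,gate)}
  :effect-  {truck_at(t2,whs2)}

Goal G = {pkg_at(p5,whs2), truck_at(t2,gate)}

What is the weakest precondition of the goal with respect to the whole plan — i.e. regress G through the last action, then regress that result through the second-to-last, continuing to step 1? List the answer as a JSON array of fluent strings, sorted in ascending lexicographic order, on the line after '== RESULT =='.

Work backward from the goal:
  through step 4 (drive(t2,whs2,gate)): drop {truck_at(t2,gate)}, keep {pkg_at(p5,whs2)}, require {truck_at(t2,whs2)}
    → {pkg_at(p5,whs2), truck_at(t2,whs2)}
  through step 3 (drive(t2,gate,whs2)): drop {truck_at(t2,whs2)}, keep {pkg_at(p5,whs2)}, require {truck_at(t2,gate)}
    → {pkg_at(p5,whs2), truck_at(t2,gate)}
  through step 2 (drive(t2,portA,gate)): drop {truck_at(t2,gate)}, keep {pkg_at(p5,whs2)}, require {truck_at(t2,portA)}
    → {pkg_at(p5,whs2), truck_at(t2,portA)}
  through step 1 (drive(t2,whs2,portA)): drop {truck_at(t2,portA)}, keep {pkg_at(p5,whs2)}, require {truck_at(t2,whs2)}
    → {pkg_at(p5,whs2), truck_at(t2,whs2)}

== RESULT ==
["pkg_at(p5,whs2)", "truck_at(t2,whs2)"]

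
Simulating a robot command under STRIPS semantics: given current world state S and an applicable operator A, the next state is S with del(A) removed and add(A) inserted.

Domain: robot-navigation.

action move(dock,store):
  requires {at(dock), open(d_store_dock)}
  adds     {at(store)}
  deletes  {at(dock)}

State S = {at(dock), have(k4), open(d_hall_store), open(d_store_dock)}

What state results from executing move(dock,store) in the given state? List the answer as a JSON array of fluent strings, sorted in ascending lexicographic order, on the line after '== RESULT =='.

Progress:
  pre ⊆ S: {at(dock), open(d_store_dock)} ⊆ S  — applicable
  S \ del = {have(k4), open(d_hall_store), open(d_store_dock)}
  ∪ add   = {at(store), have(k4), open(d_hall_store), open(d_store_dock)}

== RESULT ==
["at(store)", "have(k4)", "open(d_hall_store)", "open(d_store_dock)"]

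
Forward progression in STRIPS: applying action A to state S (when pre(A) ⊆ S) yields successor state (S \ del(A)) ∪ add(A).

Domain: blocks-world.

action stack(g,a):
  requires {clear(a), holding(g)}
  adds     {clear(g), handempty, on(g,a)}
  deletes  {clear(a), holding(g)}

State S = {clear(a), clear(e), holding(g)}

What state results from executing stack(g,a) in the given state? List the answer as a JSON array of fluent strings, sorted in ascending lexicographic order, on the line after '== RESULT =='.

Compute (S \ del) ∪ add:
  pre ⊆ S: {clear(a), holding(g)} ⊆ S  — applicable
  S \ del = {clear(e)}
  ∪ add   = {clear(e), clear(g), handempty, on(g,a)}

== RESULT ==
["clear(e)", "clear(g)", "handempty", "on(g,a)"]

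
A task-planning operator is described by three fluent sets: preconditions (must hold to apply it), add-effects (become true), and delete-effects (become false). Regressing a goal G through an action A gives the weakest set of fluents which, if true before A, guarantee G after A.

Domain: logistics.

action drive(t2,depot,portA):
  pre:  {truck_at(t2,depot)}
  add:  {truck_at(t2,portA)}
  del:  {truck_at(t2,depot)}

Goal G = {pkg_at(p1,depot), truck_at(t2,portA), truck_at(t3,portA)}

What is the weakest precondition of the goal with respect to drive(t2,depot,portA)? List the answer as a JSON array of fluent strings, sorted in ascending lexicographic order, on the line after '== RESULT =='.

Compute (G \ add) ∪ pre:
  G ∩ del = {}  (empty — regression defined)
  G \ add = {pkg_at(p1,depot), truck_at(t2,portA), truck_at(t3,portA)} \ {truck_at(t2,portA)} = {pkg_at(p1,depot), truck_at(t3,portA)}
  ∪ pre   = {pkg_at(p1,depot), truck_at(t3,portA)} ∪ {truck_at(t2,depot)}
          = {pkg_at(p1,depot), truck_at(t2,depot), truck_at(t3,portA)}

== RESULT ==
["pkg_at(p1,depot)", "truck_at(t2,depot)", "truck_at(t3,portA)"]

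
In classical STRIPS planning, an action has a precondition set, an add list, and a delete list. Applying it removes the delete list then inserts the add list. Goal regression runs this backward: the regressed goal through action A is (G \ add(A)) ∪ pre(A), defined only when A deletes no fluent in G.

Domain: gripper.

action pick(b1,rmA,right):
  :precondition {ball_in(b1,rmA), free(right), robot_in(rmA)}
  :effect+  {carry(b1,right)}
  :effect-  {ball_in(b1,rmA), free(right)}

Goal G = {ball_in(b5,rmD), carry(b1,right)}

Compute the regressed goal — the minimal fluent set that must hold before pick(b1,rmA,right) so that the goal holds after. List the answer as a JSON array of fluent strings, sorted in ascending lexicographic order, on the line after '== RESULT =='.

Compute (G \ add) ∪ pre:
  G ∩ del = {}  (empty — regression defined)
  G \ add = {ball_in(b5,rmD), carry(b1,right)} \ {carry(b1,right)} = {ball_in(b5,rmD)}
  ∪ pre   = {ball_in(b5,rmD)} ∪ {ball_in(b1,rmA), free(right), robot_in(rmA)}
          = {ball_in(b1,rmA), ball_in(b5,rmD), free(right), robot_in(rmA)}

== RESULT ==
["ball_in(b1,rmA)", "ball_in(b5,rmD)", "free(right)", "robot_in(rmA)"]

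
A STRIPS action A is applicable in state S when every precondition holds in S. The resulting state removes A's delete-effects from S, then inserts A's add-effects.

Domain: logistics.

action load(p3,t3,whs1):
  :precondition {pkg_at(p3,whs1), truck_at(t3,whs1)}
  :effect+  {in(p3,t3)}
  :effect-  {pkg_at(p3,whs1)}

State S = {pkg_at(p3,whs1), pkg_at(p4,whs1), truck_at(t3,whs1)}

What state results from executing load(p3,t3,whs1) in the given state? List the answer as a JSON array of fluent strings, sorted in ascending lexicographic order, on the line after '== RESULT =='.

Compute (S \ del) ∪ add:
  pre ⊆ S: {pkg_at(p3,whs1), truck_at(t3,whs1)} ⊆ S  — applicable
  S \ del = {pkg_at(p4,whs1), truck_at(t3,whs1)}
  ∪ add   = {in(p3,t3), pkg_at(p4,whs1), truck_at(t3,whs1)}

== RESULT ==
["in(p3,t3)", "pkg_at(p4,whs1)", "truck_at(t3,whs1)"]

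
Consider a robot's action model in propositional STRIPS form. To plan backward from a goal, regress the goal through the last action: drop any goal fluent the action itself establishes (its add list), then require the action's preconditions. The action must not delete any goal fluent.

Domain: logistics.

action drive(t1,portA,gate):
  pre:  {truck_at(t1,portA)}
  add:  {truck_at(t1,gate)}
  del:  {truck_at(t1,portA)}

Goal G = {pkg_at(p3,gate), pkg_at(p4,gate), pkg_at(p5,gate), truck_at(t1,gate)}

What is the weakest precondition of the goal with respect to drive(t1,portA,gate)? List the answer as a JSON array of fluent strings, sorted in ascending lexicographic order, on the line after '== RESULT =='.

Compute (G \ add) ∪ pre:
  G ∩ del = {}  (empty — regression defined)
  G \ add = {pkg_at(p3,gate), pkg_at(p4,gate), pkg_at(p5,gate), truck_at(t1,gate)} \ {truck_at(t1,gate)} = {pkg_at(p3,gate), pkg_at(p4,gate), pkg_at(p5,gate)}
  ∪ pre   = {pkg_at(p3,gate), pkg_at(p4,gate), pkg_at(p5,gate)} ∪ {truck_at(t1,portA)}
          = {pkg_at(p3,gate), pkg_at(p4,gate), pkg_at(p5,gate), truck_at(t1,portA)}

== RESULT ==
["pkg_at(p3,gate)", "pkg_at(p4,gate)", "pkg_at(p5,gate)", "truck_at(t1,portA)"]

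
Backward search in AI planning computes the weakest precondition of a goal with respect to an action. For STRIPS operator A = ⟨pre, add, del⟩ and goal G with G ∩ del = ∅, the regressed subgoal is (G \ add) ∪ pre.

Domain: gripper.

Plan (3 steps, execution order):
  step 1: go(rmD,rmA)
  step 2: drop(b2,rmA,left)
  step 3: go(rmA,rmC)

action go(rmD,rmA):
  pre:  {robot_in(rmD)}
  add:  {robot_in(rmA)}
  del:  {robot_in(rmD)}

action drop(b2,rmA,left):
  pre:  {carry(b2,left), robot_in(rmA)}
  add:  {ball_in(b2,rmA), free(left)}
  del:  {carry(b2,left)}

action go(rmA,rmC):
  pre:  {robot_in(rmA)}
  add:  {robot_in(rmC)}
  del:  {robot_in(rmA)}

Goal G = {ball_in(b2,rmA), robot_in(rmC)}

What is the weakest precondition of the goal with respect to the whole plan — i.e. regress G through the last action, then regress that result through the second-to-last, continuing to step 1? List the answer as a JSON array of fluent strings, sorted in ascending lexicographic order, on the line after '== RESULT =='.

Regress step by step:
  through step 3 (go(rmA,rmC)): drop {robot_in(rmC)}, keep {ball_in(b2,rmA)}, require {robot_in(rmA)}
    → {ball_in(b2,rmA), robot_in(rmA)}
  through step 2 (drop(b2,rmA,left)): drop {ball_in(b2,rmA)}, keep {robot_in(rmA)}, require {carry(b2,left), robot_in(rmA)}
    → {carry(b2,left), robot_in(rmA)}
  through step 1 (go(rmD,rmA)): drop {robot_in(rmA)}, keep {carry(b2,left)}, require {robot_in(rmD)}
    → {carry(b2,left), robot_in(rmD)}

== RESULT ==
["carry(b2,left)", "robot_in(rmD)"]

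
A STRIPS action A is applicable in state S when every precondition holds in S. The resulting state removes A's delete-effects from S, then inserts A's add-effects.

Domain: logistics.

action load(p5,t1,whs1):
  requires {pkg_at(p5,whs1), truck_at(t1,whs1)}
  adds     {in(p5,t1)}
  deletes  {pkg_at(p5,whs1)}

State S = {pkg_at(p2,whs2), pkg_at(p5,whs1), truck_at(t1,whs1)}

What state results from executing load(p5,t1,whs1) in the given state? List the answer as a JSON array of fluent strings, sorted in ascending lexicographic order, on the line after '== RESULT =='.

Progress:
  pre ⊆ S: {pkg_at(p5,whs1), truck_at(t1,whs1)} ⊆ S  — applicable
  S \ del = {pkg_at(p2,whs2), truck_at(t1,whs1)}
  ∪ add   = {in(p5,t1), pkg_at(p2,whs2), truck_at(t1,whs1)}

== RESULT ==
["in(p5,t1)", "pkg_at(p2,whs2)", "truck_at(t1,whs1)"]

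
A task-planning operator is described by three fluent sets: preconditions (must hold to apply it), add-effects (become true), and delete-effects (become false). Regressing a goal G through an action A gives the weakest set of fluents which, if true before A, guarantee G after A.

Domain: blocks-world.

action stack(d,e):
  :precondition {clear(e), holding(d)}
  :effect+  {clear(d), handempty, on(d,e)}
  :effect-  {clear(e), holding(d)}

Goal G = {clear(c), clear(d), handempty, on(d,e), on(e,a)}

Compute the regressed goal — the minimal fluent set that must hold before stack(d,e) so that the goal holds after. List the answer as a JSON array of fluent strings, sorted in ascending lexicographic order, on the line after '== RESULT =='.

Regress:
  G ∩ del = {}  (empty — regression defined)
  G \ add = {clear(c), clear(d), handempty, on(d,e), on(e,a)} \ {clear(d), handempty, on(d,e)} = {clear(c), on(e,a)}
  ∪ pre   = {clear(c), on(e,a)} ∪ {clear(e), holding(d)}
          = {clear(c), clear(e), holding(d), on(e,a)}

== RESULT ==
["clear(c)", "clear(e)", "holding(d)", "on(e,a)"]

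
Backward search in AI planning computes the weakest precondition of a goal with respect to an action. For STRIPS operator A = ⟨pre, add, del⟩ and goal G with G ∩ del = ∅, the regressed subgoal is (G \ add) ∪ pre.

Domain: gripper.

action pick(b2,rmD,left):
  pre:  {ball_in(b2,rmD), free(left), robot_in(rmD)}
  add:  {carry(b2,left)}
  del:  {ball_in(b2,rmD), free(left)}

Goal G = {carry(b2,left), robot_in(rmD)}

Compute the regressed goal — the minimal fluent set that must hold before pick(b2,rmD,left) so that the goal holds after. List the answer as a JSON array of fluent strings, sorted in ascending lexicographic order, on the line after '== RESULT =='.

Compute (G \ add) ∪ pre:
  G ∩ del = {}  (empty — regression defined)
  G \ add = {carry(b2,left), robot_in(rmD)} \ {carry(b2,left)} = {robot_in(rmD)}
  ∪ pre   = {robot_in(rmD)} ∪ {ball_in(b2,rmD), free(left), robot_in(rmD)}
          = {ball_in(b2,rmD), free(left), robot_in(rmD)}

== RESULT ==
["ball_in(b2,rmD)", "free(left)", "robot_in(rmD)"]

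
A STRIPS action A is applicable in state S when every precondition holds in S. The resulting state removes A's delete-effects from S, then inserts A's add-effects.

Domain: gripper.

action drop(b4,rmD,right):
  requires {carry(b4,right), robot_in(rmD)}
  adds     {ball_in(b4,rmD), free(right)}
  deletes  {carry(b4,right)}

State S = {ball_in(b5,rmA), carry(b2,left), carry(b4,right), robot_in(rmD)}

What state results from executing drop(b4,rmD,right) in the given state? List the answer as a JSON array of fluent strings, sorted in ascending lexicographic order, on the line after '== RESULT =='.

Compute (S \ del) ∪ add:
  pre ⊆ S: {carry(b4,right), robot_in(rmD)} ⊆ S  — applicable
  S \ del = {ball_in(b5,rmA), carry(b2,left), robot_in(rmD)}
  ∪ add   = {ball_in(b4,rmD), ball_in(b5,rmA), carry(b2,left), free(right), robot_in(rmD)}

== RESULT ==
["ball_in(b4,rmD)", "ball_in(b5,rmA)", "carry(b2,left)", "free(right)", "robot_in(rmD)"]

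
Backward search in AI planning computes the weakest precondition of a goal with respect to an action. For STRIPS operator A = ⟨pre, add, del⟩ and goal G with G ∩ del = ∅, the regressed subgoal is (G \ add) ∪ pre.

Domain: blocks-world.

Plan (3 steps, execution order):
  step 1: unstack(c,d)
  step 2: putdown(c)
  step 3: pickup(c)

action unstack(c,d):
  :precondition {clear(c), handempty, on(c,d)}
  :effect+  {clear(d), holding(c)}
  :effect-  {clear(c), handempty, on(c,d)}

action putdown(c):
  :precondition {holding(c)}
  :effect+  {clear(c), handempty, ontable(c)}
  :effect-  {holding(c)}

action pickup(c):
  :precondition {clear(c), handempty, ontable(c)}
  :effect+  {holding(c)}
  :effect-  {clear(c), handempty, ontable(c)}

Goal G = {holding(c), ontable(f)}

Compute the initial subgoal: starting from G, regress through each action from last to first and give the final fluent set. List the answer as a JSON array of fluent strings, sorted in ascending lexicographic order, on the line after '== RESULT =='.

Work backward from the goal:
  through step 3 (pickup(c)): drop {holding(c)}, keep {ontable(f)}, require {clear(c), handempty, ontable(c)}
    → {clear(c), handempty, ontable(c), ontable(f)}
  through step 2 (putdown(c)): drop {clear(c), handempty, ontable(c)}, keep {ontable(f)}, require {holding(c)}
    → {holding(c), ontable(f)}
  through step 1 (unstack(c,d)): drop {holding(c)}, keep {ontable(f)}, require {clear(c), handempty, on(c,d)}
    → {clear(c), handempty, on(c,d), ontable(f)}

== RESULT ==
["clear(c)", "handempty", "on(c,d)", "ontable(f)"]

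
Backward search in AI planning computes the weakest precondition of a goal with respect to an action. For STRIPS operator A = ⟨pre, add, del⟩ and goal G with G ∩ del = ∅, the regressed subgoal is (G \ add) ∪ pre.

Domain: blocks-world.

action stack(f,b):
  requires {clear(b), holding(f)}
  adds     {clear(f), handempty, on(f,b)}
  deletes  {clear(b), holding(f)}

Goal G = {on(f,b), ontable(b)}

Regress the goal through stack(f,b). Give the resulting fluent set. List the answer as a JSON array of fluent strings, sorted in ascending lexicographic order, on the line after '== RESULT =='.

Regress:
  G ∩ del = {}  (empty — regression defined)
  G \ add = {on(f,b), ontable(b)} \ {clear(f), handempty, on(f,b)} = {ontable(b)}
  ∪ pre   = {ontable(b)} ∪ {clear(b), holding(f)}
          = {clear(b), holding(f), ontable(b)}

== RESULT ==
["clear(b)", "holding(f)", "ontable(b)"]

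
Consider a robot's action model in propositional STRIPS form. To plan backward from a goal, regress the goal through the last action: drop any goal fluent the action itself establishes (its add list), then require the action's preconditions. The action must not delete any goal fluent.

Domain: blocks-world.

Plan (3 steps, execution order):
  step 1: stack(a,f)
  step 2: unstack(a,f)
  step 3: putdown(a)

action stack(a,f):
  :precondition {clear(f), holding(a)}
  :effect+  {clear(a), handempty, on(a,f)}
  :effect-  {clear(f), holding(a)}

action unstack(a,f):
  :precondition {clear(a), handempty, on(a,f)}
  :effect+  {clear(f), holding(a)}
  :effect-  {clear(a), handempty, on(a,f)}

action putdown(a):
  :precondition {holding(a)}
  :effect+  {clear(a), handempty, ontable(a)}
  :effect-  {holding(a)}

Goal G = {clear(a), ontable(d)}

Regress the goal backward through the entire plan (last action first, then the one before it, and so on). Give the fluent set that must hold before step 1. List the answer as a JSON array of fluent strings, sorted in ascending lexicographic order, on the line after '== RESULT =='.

Regress step by step:
  through step 3 (putdown(a)): drop {clear(a)}, keep {ontable(d)}, require {holding(a)}
    → {holding(a), ontable(d)}
  through step 2 (unstack(a,f)): drop {holding(a)}, keep {ontable(d)}, require {clear(a), handempty, on(a,f)}
    → {clear(a), handempty, on(a,f), ontable(d)}
  through step 1 (stack(a,f)): drop {clear(a), handempty, on(a,f)}, keep {ontable(d)}, require {clear(f), holding(a)}
    → {clear(f), holding(a), ontable(d)}

== RESULT ==
["clear(f)", "holding(a)", "ontable(d)"]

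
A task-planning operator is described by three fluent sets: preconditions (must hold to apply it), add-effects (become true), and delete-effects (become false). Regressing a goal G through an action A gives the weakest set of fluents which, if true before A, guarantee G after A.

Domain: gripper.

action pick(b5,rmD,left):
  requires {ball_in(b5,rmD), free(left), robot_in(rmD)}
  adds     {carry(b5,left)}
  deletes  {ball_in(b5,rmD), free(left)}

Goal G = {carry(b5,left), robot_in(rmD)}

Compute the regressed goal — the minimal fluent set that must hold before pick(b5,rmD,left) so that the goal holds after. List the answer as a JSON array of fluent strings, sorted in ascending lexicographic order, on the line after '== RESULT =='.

Regress:
  G ∩ del = {}  (empty — regression defined)
  G \ add = {carry(b5,left), robot_in(rmD)} \ {carry(b5,left)} = {robot_in(rmD)}
  ∪ pre   = {robot_in(rmD)} ∪ {ball_in(b5,rmD), free(left), robot_in(rmD)}
          = {ball_in(b5,rmD), free(left), robot_in(rmD)}

== RESULT ==
["ball_in(b5,rmD)", "free(left)", "robot_in(rmD)"]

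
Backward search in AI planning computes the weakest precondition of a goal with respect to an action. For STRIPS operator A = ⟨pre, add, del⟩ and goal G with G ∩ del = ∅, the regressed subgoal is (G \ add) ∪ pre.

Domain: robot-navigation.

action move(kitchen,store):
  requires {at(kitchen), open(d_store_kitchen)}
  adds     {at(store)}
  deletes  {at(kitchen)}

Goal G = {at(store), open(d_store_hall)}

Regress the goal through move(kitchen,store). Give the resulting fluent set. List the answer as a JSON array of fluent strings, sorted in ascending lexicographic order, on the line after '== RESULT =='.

Regress:
  G ∩ del = {}  (empty — regression defined)
  G \ add = {at(store), open(d_store_hall)} \ {at(store)} = {open(d_store_hall)}
  ∪ pre   = {open(d_store_hall)} ∪ {at(kitchen), open(d_store_kitchen)}
          = {at(kitchen), open(d_store_hall), open(d_store_kitchen)}

== RESULT ==
["at(kitchen)", "open(d_store_hall)", "open(d_store_kitchen)"]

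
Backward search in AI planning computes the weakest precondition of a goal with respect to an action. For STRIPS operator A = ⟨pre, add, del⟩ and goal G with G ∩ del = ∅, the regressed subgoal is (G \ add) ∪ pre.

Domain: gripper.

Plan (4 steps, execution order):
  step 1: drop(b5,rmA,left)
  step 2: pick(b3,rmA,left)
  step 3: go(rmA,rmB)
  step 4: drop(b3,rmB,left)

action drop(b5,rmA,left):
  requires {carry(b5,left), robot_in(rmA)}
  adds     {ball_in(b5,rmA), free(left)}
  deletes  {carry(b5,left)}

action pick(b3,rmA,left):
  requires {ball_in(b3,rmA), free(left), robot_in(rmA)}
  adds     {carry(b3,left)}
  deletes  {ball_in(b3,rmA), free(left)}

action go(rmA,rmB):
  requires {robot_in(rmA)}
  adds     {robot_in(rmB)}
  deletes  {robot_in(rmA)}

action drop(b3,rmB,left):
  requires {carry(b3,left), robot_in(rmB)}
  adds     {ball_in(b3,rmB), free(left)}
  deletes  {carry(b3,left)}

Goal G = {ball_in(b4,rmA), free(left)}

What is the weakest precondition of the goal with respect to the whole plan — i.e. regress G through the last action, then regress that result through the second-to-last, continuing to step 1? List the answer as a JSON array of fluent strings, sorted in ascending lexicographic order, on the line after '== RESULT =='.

Regress step by step:
  through step 4 (drop(b3,rmB,left)): drop {free(left)}, keep {ball_in(b4,rmA)}, require {carry(b3,left), robot_in(rmB)}
    → {ball_in(b4,rmA), carry(b3,left), robot_in(rmB)}
  through step 3 (go(rmA,rmB)): drop {robot_in(rmB)}, keep {ball_in(b4,rmA), carry(b3,left)}, require {robot_in(rmA)}
    → {ball_in(b4,rmA), carry(b3,left), robot_in(rmA)}
  through step 2 (pick(b3,rmA,left)): drop {carry(b3,left)}, keep {ball_in(b4,rmA), robot_in(rmA)}, require {ball_in(b3,rmA), free(left), robot_in(rmA)}
    → {ball_in(b3,rmA), ball_in(b4,rmA), free(left), robot_in(rmA)}
  through step 1 (drop(b5,rmA,left)): drop {free(left)}, keep {ball_in(b3,rmA), ball_in(b4,rmA), robot_in(rmA)}, require {carry(b5,left), robot_in(rmA)}
    → {ball_in(b3,rmA), ball_in(b4,rmA), carry(b5,left), robot_in(rmA)}

== RESULT ==
["ball_in(b3,rmA)", "ball_in(b4,rmA)", "carry(b5,left)", "robot_in(rmA)"]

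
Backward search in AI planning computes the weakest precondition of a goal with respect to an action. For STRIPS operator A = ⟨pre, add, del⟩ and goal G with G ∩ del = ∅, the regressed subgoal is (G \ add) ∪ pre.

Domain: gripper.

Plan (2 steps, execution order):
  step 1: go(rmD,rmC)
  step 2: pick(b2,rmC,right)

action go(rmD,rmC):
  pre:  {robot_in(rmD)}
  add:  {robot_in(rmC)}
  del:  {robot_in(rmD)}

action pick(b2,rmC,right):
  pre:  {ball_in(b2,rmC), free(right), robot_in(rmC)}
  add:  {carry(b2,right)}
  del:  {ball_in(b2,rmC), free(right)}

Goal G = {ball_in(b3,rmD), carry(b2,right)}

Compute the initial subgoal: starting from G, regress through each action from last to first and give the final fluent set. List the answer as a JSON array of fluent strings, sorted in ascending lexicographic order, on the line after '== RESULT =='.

Work backward from the goal:
  through step 2 (pick(b2,rmC,right)): drop {carry(b2,right)}, keep {ball_in(b3,rmD)}, require {ball_in(b2,rmC), free(right), robot_in(rmC)}
    → {ball_in(b2,rmC), ball_in(b3,rmD), free(right), robot_in(rmC)}
  through step 1 (go(rmD,rmC)): drop {robot_in(rmC)}, keep {ball_in(b2,rmC), ball_in(b3,rmD), free(right)}, require {robot_in(rmD)}
    → {ball_in(b2,rmC), ball_in(b3,rmD), free(right), robot_in(rmD)}

== RESULT ==
["ball_in(b2,rmC)", "ball_in(b3,rmD)", "free(right)", "robot_in(rmD)"]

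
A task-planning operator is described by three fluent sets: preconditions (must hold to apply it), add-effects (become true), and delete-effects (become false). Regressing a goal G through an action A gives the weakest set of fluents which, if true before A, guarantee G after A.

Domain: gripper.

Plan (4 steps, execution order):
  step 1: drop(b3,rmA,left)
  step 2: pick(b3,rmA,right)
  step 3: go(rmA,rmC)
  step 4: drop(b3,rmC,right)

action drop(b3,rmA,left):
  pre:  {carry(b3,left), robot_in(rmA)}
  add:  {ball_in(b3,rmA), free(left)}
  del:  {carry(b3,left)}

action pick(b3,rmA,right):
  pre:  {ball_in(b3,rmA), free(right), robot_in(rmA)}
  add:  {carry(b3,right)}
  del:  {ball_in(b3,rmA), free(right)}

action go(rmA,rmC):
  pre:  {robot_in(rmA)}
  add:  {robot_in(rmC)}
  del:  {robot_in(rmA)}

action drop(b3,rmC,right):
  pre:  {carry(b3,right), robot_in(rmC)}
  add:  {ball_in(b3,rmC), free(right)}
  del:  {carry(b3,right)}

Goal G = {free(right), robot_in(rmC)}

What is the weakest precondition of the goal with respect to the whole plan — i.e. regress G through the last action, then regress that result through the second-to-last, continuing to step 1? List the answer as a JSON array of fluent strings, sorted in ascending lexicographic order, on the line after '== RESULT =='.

Regress step by step:
  through step 4 (drop(b3,rmC,right)): drop {free(right)}, keep {robot_in(rmC)}, require {carry(b3,right), robot_in(rmC)}
    → {carry(b3,right), robot_in(rmC)}
  through step 3 (go(rmA,rmC)): drop {robot_in(rmC)}, keep {carry(b3,right)}, require {robot_in(rmA)}
    → {carry(b3,right), robot_in(rmA)}
  through step 2 (pick(b3,rmA,right)): drop {carry(b3,right)}, keep {robot_in(rmA)}, require {ball_in(b3,rmA), free(right), robot_in(rmA)}
    → {ball_in(b3,rmA), free(right), robot_in(rmA)}
  through step 1 (drop(b3,rmA,left)): drop {ball_in(b3,rmA)}, keep {free(right), robot_in(rmA)}, require {carry(b3,left), robot_in(rmA)}
    → {carry(b3,left), free(right), robot_in(rmA)}

== RESULT ==
["carry(b3,left)", "free(right)", "robot_in(rmA)"]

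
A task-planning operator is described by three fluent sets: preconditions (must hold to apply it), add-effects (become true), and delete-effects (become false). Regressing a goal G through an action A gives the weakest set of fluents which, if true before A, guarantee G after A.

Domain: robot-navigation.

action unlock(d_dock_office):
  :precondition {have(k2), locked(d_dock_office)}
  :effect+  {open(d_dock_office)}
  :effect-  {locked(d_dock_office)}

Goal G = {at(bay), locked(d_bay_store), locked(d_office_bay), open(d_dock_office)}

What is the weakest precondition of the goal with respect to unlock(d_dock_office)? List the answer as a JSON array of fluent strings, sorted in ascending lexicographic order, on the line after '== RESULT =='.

Regress:
  G ∩ del = {}  (empty — regression defined)
  G \ add = {at(bay), locked(d_bay_store), locked(d_office_bay), open(d_dock_office)} \ {open(d_dock_office)} = {at(bay), locked(d_bay_store), locked(d_office_bay)}
  ∪ pre   = {at(bay), locked(d_bay_store), locked(d_office_bay)} ∪ {have(k2), locked(d_dock_office)}
          = {at(bay), have(k2), locked(d_bay_store), locked(d_dock_office), locked(d_office_bay)}

== RESULT ==
["at(bay)", "have(k2)", "locked(d_bay_store)", "locked(d_dock_office)", "locked(d_office_bay)"]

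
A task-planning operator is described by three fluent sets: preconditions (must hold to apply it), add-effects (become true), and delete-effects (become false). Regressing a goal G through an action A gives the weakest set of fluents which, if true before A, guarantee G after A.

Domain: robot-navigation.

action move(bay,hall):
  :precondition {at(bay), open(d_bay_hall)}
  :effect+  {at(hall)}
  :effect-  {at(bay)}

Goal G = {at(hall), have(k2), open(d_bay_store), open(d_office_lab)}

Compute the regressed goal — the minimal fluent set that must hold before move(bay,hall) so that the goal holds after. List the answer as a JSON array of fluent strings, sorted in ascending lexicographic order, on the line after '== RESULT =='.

Regress:
  G ∩ del = {}  (empty — regression defined)
  G \ add = {at(hall), have(k2), open(d_bay_store), open(d_office_lab)} \ {at(hall)} = {have(k2), open(d_bay_store), open(d_office_lab)}
  ∪ pre   = {have(k2), open(d_bay_store), open(d_office_lab)} ∪ {at(bay), open(d_bay_hall)}
          = {at(bay), have(k2), open(d_bay_hall), open(d_bay_store), open(d_office_lab)}

== RESULT ==
["at(bay)", "have(k2)", "open(d_bay_hall)", "open(d_bay_store)", "open(d_office_lab)"]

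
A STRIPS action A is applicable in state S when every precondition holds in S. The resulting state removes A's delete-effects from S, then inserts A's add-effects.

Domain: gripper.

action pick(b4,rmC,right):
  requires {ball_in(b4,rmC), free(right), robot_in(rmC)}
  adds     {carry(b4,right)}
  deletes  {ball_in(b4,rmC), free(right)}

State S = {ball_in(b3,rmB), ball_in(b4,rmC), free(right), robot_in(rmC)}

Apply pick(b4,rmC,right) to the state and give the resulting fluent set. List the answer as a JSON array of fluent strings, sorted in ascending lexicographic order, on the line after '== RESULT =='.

Compute (S \ del) ∪ add:
  pre ⊆ S: {ball_in(b4,rmC), free(right), robot_in(rmC)} ⊆ S  — applicable
  S \ del = {ball_in(b3,rmB), robot_in(rmC)}
  ∪ add   = {ball_in(b3,rmB), carry(b4,right), robot_in(rmC)}

== RESULT ==
["ball_in(b3,rmB)", "carry(b4,right)", "robot_in(rmC)"]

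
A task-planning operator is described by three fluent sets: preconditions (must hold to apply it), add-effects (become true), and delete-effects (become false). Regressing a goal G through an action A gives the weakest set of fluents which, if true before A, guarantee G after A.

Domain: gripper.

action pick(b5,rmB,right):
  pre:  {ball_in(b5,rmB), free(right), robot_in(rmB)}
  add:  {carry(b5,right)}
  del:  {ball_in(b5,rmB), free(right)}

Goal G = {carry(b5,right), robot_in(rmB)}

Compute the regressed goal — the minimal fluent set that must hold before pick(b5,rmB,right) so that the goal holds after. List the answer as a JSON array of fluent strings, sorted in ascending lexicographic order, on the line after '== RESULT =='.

Compute (G \ add) ∪ pre:
  G ∩ del = {}  (empty — regression defined)
  G \ add = {carry(b5,right), robot_in(rmB)} \ {carry(b5,right)} = {robot_in(rmB)}
  ∪ pre   = {robot_in(rmB)} ∪ {ball_in(b5,rmB), free(right), robot_in(rmB)}
          = {ball_in(b5,rmB), free(right), robot_in(rmB)}

== RESULT ==
["ball_in(b5,rmB)", "free(right)", "robot_in(rmB)"]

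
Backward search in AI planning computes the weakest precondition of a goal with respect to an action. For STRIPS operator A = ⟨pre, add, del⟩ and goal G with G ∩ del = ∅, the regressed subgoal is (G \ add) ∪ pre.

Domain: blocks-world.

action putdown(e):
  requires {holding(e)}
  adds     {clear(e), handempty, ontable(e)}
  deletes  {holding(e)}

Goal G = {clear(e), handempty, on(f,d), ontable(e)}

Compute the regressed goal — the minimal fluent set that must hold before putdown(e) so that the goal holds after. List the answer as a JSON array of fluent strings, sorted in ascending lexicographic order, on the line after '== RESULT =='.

Compute (G \ add) ∪ pre:
  G ∩ del = {}  (empty — regression defined)
  G \ add = {clear(e), handempty, on(f,d), ontable(e)} \ {clear(e), handempty, ontable(e)} = {on(f,d)}
  ∪ pre   = {on(f,d)} ∪ {holding(e)}
          = {holding(e), on(f,d)}

== RESULT ==
["holding(e)", "on(f,d)"]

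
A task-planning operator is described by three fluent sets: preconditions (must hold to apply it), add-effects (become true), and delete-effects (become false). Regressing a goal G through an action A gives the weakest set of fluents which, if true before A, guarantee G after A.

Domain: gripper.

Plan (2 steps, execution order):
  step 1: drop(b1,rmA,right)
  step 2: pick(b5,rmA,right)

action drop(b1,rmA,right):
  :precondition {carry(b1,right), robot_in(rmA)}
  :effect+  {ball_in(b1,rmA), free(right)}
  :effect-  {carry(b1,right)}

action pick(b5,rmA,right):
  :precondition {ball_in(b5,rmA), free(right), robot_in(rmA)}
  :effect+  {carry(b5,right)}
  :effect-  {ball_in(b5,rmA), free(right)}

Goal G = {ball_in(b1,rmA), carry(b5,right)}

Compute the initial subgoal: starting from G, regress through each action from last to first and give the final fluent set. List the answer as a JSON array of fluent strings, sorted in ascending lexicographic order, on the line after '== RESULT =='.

Regress step by step:
  through step 2 (pick(b5,rmA,right)): drop {carry(b5,right)}, keep {ball_in(b1,rmA)}, require {ball_in(b5,rmA), free(right), robot_in(rmA)}
    → {ball_in(b1,rmA), ball_in(b5,rmA), free(right), robot_in(rmA)}
  through step 1 (drop(b1,rmA,right)): drop {ball_in(b1,rmA), free(right)}, keep {ball_in(b5,rmA), robot_in(rmA)}, require {carry(b1,right), robot_in(rmA)}
    → {ball_in(b5,rmA), carry(b1,right), robot_in(rmA)}

== RESULT ==
["ball_in(b5,rmA)", "carry(b1,right)", "robot_in(rmA)"]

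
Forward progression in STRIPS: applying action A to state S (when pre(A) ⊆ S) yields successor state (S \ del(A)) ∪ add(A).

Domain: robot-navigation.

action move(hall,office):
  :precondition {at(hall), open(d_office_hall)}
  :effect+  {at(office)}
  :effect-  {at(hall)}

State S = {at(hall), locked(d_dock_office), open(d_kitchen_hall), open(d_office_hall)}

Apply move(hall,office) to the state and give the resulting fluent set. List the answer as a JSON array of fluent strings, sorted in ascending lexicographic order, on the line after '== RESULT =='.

Progress:
  pre ⊆ S: {at(hall), open(d_office_hall)} ⊆ S  — applicable
  S \ del = {locked(d_dock_office), open(d_kitchen_hall), open(d_office_hall)}
  ∪ add   = {at(office), locked(d_dock_office), open(d_kitchen_hall), open(d_office_hall)}

== RESULT ==
["at(office)", "locked(d_dock_office)", "open(d_kitchen_hall)", "open(d_office_hall)"]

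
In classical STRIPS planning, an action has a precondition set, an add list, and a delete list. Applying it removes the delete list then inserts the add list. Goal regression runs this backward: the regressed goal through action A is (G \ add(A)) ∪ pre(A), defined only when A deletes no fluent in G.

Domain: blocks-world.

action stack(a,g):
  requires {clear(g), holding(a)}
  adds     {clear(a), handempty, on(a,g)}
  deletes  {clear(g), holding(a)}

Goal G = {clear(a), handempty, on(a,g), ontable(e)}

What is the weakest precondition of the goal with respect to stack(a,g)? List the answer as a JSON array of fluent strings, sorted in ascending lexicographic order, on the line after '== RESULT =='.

Compute (G \ add) ∪ pre:
  G ∩ del = {}  (empty — regression defined)
  G \ add = {clear(a), handempty, on(a,g), ontable(e)} \ {clear(a), handempty, on(a,g)} = {ontable(e)}
  ∪ pre   = {ontable(e)} ∪ {clear(g), holding(a)}
          = {clear(g), holding(a), ontable(e)}

== RESULT ==
["clear(g)", "holding(a)", "ontable(e)"]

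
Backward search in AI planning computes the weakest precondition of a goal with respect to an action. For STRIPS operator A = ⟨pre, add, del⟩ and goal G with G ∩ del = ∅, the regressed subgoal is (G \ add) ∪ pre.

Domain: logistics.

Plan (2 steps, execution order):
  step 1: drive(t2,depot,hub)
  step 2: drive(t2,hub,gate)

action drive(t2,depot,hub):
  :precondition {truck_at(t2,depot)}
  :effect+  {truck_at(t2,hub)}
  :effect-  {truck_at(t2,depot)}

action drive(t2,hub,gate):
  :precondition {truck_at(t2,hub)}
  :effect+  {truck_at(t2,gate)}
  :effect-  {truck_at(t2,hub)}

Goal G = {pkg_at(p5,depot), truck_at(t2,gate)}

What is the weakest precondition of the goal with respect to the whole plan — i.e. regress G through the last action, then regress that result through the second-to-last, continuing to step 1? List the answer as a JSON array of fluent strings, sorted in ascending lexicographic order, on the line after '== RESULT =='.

Work backward from the goal:
  through step 2 (drive(t2,hub,gate)): drop {truck_at(t2,gate)}, keep {pkg_at(p5,depot)}, require {truck_at(t2,hub)}
    → {pkg_at(p5,depot), truck_at(t2,hub)}
  through step 1 (drive(t2,depot,hub)): drop {truck_at(t2,hub)}, keep {pkg_at(p5,depot)}, require {truck_at(t2,depot)}
    → {pkg_at(p5,depot), truck_at(t2,depot)}

== RESULT ==
["pkg_at(p5,depot)", "truck_at(t2,depot)"]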